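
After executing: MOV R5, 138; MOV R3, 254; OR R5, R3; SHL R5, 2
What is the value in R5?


Register state trace:
  MOV R5, 138  → R5 = 138 (0b10001010)
  MOV R3, 254  → R3 = 254 (0b11111110)
  OR R5, R3  → R5 = 138 OR 254 = 254 (0b11111110)
  SHL R5, 2  → R5 = 254 << 2 = 1016
Final: R5 = 1016

1016


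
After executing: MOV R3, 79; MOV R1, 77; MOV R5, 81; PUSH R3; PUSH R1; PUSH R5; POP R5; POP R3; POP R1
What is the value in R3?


Stack trace (top is rightmost):
  MOV R3, 79  → R3 = 79
  MOV R1, 77  → R1 = 77
  MOV R5, 81  → R5 = 81
  PUSH R3  → stack: [79]
  PUSH R1  → stack: [79, 77]
  PUSH R5  → stack: [79, 77, 81]
  POP R5  → R5 = 81, stack: [79, 77]
  POP R3  → R3 = 77, stack: [79]
  POP R1  → R1 = 79, stack: []
Final: R3 = 77

77


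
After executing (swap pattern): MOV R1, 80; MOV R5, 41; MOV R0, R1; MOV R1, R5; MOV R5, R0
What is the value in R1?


Register state trace (swap pattern):
  MOV R1, 80  → R1 = 80
  MOV R5, 41  → R5 = 41
  MOV R0, R1  → R0 = 80  (save R1)
  MOV R1, R5  → R1 = 41  (R1 gets R5's value)
  MOV R5, R0  → R5 = 80  (R5 gets saved value)
Final: R1 = 41

41


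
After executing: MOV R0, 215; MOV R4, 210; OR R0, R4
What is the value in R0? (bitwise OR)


Register state trace:
  MOV R0, 215  → R0 = 215 (0b11010111)
  MOV R4, 210  → R4 = 210 (0b11010010)
  OR R0, R4   → R0 = 215 OR 210 = 215 (0b11010111)
Final: R0 = 215

215


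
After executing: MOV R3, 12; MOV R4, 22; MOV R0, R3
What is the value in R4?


Register state trace:
  MOV R3, 12  → R3 = 12
  MOV R4, 22  → R4 = 22
  MOV R0, R3  → R0 = 12
Final: R4 = 22

22


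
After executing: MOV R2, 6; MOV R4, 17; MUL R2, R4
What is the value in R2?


Register state trace:
  MOV R2, 6  → R2 = 6
  MOV R4, 17  → R4 = 17
  MUL R2, R4  → R2 = 6 * 17 = 102
Final: R2 = 102

102


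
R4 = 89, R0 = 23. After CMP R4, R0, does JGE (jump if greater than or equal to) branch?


Trace:
  R4 = 89, R0 = 23
  CMP R4, R0  → compares 89 vs 23
  JGE checks: is 89 greater than or equal to 23?
  89 > 23, so condition is true
Branch taken: Yes

Yes


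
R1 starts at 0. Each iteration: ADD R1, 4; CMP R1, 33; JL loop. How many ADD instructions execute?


Loop trace (R1 starts at 0, target 33, step 4):
  ADD #1: R1 = 0 + 4 = 4  → 4 < 33, loop
  ADD #2: R1 = 4 + 4 = 8  → 8 < 33, loop
  ADD #3: R1 = 8 + 4 = 12  → 12 < 33, loop
  ADD #4: R1 = 12 + 4 = 16  → 16 < 33, loop
  ADD #5: R1 = 16 + 4 = 20  → 20 < 33, loop
  ADD #6: R1 = 20 + 4 = 24  → 24 < 33, loop
  ADD #7: R1 = 24 + 4 = 28  → 28 < 33, loop
  ADD #8: R1 = 28 + 4 = 32  → 32 < 33, loop
  ADD #9: R1 = 32 + 4 = 36  → 36 >= 33, exit
Total ADD instructions: 9

9


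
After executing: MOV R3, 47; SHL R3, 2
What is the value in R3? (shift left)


Register state trace:
  MOV R3, 47  → R3 = 47
  SHL R3, 2  → R3 = 47 << 2 = 47 * 2^2 = 188
Final: R3 = 188

188


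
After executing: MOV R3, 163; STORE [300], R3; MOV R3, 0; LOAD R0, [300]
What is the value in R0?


Register and memory trace:
  MOV R3, 163  → R3 = 163
  STORE [300], R3  → mem[300] = 163
  MOV R3, 0  → R3 = 0
  LOAD R0, [300]  → R0 = mem[300] = 163
Final: R0 = 163

163


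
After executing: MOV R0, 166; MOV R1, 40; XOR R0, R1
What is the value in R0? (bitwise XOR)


Register state trace:
  MOV R0, 166  → R0 = 166 (0b10100110)
  MOV R1, 40  → R1 = 40 (0b00101000)
  XOR R0, R1  → R0 = 166 XOR 40 = 142 (0b10001110)
Final: R0 = 142

142


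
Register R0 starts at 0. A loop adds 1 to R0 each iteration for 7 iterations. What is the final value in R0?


Starting value: R0 = 0
  Iter 1: R0 = 0 + 1 = 1
  Iter 2: R0 = 1 + 1 = 2
  Iter 3: R0 = 2 + 1 = 3
  Iter 4: R0 = 3 + 1 = 4
  Iter 5: R0 = 4 + 1 = 5
  Iter 6: R0 = 5 + 1 = 6
  Iter 7: R0 = 6 + 1 = 7
Final: R0 = 7

7


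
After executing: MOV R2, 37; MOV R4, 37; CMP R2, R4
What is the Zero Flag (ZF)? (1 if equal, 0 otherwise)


Register state trace:
  MOV R2, 37  → R2 = 37
  MOV R4, 37  → R4 = 37
  CMP R2, R4  → computes 37 - 37 = 0
  Result is zero, so values are equal
ZF = 1

1


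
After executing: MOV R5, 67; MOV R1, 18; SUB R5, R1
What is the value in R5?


Register state trace:
  MOV R5, 67  → R5 = 67
  MOV R1, 18  → R1 = 18
  SUB R5, R1  → R5 = 67 - 18 = 49
Final: R5 = 49

49


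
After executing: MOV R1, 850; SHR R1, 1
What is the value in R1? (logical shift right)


Register state trace:
  MOV R1, 850  → R1 = 850
  SHR R1, 1  → R1 = 850 >> 1 = 850 // 2^1 = 425
Final: R1 = 425

425


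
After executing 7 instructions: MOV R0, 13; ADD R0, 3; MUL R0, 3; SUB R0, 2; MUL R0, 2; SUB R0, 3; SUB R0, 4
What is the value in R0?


Register state trace:
  MOV R0, 13  → R0 = 13
  ADD R0, 3  → R0 = 13 + 3 = 16
  MUL R0, 3  → R0 = 16 * 3 = 48
  SUB R0, 2  → R0 = 48 - 2 = 46
  MUL R0, 2  → R0 = 46 * 2 = 92
  SUB R0, 3  → R0 = 92 - 3 = 89
  SUB R0, 4  → R0 = 89 - 4 = 85
Final: R0 = 85

85


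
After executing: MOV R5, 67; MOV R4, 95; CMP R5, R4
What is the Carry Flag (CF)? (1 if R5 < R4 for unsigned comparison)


Register state trace:
  MOV R5, 67  → R5 = 67
  MOV R4, 95  → R4 = 95
  CMP R5, R4  → unsigned 67 - 95: borrow occurs
  67 < 95, so CF = 1
CF = 1

1


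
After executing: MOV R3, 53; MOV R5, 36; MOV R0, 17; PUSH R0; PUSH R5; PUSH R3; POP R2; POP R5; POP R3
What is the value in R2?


Stack trace (top is rightmost):
  MOV R3, 53  → R3 = 53
  MOV R5, 36  → R5 = 36
  MOV R0, 17  → R0 = 17
  PUSH R0  → stack: [17]
  PUSH R5  → stack: [17, 36]
  PUSH R3  → stack: [17, 36, 53]
  POP R2  → R2 = 53, stack: [17, 36]
  POP R5  → R5 = 36, stack: [17]
  POP R3  → R3 = 17, stack: []
Final: R2 = 53

53


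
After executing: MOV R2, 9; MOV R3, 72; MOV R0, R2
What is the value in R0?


Register state trace:
  MOV R2, 9  → R2 = 9
  MOV R3, 72  → R3 = 72
  MOV R0, R2  → R0 = 9
Final: R0 = 9

9


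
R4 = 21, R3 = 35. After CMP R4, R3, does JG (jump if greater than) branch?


Trace:
  R4 = 21, R3 = 35
  CMP R4, R3  → compares 21 vs 35
  JG checks: is 21 greater than 35?
  21 < 35, so condition is false
Branch taken: No

No


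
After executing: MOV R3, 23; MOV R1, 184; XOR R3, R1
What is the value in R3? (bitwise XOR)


Register state trace:
  MOV R3, 23  → R3 = 23 (0b00010111)
  MOV R1, 184  → R1 = 184 (0b10111000)
  XOR R3, R1  → R3 = 23 XOR 184 = 175 (0b10101111)
Final: R3 = 175

175


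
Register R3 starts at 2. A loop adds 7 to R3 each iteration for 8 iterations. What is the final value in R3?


Starting value: R3 = 2
  Iter 1: R3 = 2 + 7 = 9
  Iter 2: R3 = 9 + 7 = 16
  Iter 3: R3 = 16 + 7 = 23
  Iter 4: R3 = 23 + 7 = 30
  Iter 5: R3 = 30 + 7 = 37
  Iter 6: R3 = 37 + 7 = 44
  Iter 7: R3 = 44 + 7 = 51
  Iter 8: R3 = 51 + 7 = 58
Final: R3 = 58

58


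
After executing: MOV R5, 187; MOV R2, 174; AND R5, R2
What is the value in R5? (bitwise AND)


Register state trace:
  MOV R5, 187  → R5 = 187 (0b10111011)
  MOV R2, 174  → R2 = 174 (0b10101110)
  AND R5, R2  → R5 = 187 AND 174 = 170 (0b10101010)
Final: R5 = 170

170


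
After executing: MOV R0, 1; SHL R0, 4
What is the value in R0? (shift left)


Register state trace:
  MOV R0, 1  → R0 = 1
  SHL R0, 4  → R0 = 1 << 4 = 1 * 2^4 = 16
Final: R0 = 16

16


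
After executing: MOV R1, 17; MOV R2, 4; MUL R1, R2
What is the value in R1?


Register state trace:
  MOV R1, 17  → R1 = 17
  MOV R2, 4  → R2 = 4
  MUL R1, R2  → R1 = 17 * 4 = 68
Final: R1 = 68

68


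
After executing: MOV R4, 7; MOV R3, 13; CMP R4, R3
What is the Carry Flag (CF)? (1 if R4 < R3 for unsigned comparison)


Register state trace:
  MOV R4, 7  → R4 = 7
  MOV R3, 13  → R3 = 13
  CMP R4, R3  → unsigned 7 - 13: borrow occurs
  7 < 13, so CF = 1
CF = 1

1


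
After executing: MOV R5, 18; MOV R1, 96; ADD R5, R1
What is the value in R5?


Register state trace:
  MOV R5, 18  → R5 = 18
  MOV R1, 96  → R1 = 96
  ADD R5, R1  → R5 = 18 + 96 = 114
Final: R5 = 114

114


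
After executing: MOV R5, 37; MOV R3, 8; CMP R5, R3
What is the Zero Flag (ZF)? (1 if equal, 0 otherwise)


Register state trace:
  MOV R5, 37  → R5 = 37
  MOV R3, 8  → R3 = 8
  CMP R5, R3  → computes 37 - 8 = 29
  Result is nonzero, so values are not equal
ZF = 0

0


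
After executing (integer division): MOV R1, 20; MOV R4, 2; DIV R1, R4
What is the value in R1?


Register state trace:
  MOV R1, 20  → R1 = 20
  MOV R4, 2  → R4 = 2
  DIV R1, R4  → R1 = 20 // 2 = 10
Final: R1 = 10

10


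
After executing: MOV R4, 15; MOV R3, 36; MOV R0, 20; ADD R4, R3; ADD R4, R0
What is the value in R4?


Register state trace:
  MOV R4, 15  → R4 = 15
  MOV R3, 36  → R3 = 36
  MOV R0, 20  → R0 = 20
  ADD R4, R3  → R4 = 15 + 36 = 51
  ADD R4, R0  → R4 = 51 + 20 = 71
Final: R4 = 71

71


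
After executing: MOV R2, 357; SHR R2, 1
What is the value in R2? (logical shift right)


Register state trace:
  MOV R2, 357  → R2 = 357
  SHR R2, 1  → R2 = 357 >> 1 = 357 // 2^1 = 178
Final: R2 = 178

178


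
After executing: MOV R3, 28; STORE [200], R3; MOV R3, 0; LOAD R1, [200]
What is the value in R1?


Register and memory trace:
  MOV R3, 28  → R3 = 28
  STORE [200], R3  → mem[200] = 28
  MOV R3, 0  → R3 = 0
  LOAD R1, [200]  → R1 = mem[200] = 28
Final: R1 = 28

28


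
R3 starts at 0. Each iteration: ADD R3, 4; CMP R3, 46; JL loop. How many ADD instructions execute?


Loop trace (R3 starts at 0, target 46, step 4):
  ADD #1: R3 = 0 + 4 = 4  → 4 < 46, loop
  ADD #2: R3 = 4 + 4 = 8  → 8 < 46, loop
  ADD #3: R3 = 8 + 4 = 12  → 12 < 46, loop
  ADD #4: R3 = 12 + 4 = 16  → 16 < 46, loop
  ADD #5: R3 = 16 + 4 = 20  → 20 < 46, loop
  ADD #6: R3 = 20 + 4 = 24  → 24 < 46, loop
  ADD #7: R3 = 24 + 4 = 28  → 28 < 46, loop
  ADD #8: R3 = 28 + 4 = 32  → 32 < 46, loop
  ADD #9: R3 = 32 + 4 = 36  → 36 < 46, loop
  ADD #10: R3 = 36 + 4 = 40  → 40 < 46, loop
  ADD #11: R3 = 40 + 4 = 44  → 44 < 46, loop
  ADD #12: R3 = 44 + 4 = 48  → 48 >= 46, exit
Total ADD instructions: 12

12


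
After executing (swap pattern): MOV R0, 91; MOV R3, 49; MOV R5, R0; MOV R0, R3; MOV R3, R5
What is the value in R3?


Register state trace (swap pattern):
  MOV R0, 91  → R0 = 91
  MOV R3, 49  → R3 = 49
  MOV R5, R0  → R5 = 91  (save R0)
  MOV R0, R3  → R0 = 49  (R0 gets R3's value)
  MOV R3, R5  → R3 = 91  (R3 gets saved value)
Final: R3 = 91

91


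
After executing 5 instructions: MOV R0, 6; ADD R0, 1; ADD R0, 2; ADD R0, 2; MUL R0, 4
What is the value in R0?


Register state trace:
  MOV R0, 6  → R0 = 6
  ADD R0, 1  → R0 = 6 + 1 = 7
  ADD R0, 2  → R0 = 7 + 2 = 9
  ADD R0, 2  → R0 = 9 + 2 = 11
  MUL R0, 4  → R0 = 11 * 4 = 44
Final: R0 = 44

44


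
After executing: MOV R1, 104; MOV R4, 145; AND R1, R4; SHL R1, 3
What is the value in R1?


Register state trace:
  MOV R1, 104  → R1 = 104 (0b01101000)
  MOV R4, 145  → R4 = 145 (0b10010001)
  AND R1, R4  → R1 = 104 AND 145 = 0 (0b00000000)
  SHL R1, 3  → R1 = 0 << 3 = 0
Final: R1 = 0

0


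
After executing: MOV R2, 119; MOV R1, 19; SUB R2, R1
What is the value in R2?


Register state trace:
  MOV R2, 119  → R2 = 119
  MOV R1, 19  → R1 = 19
  SUB R2, R1  → R2 = 119 - 19 = 100
Final: R2 = 100

100


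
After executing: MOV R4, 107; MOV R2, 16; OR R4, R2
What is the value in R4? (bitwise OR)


Register state trace:
  MOV R4, 107  → R4 = 107 (0b01101011)
  MOV R2, 16  → R2 = 16 (0b00010000)
  OR R4, R2   → R4 = 107 OR 16 = 123 (0b01111011)
Final: R4 = 123

123


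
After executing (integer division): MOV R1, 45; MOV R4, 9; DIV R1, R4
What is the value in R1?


Register state trace:
  MOV R1, 45  → R1 = 45
  MOV R4, 9  → R4 = 9
  DIV R1, R4  → R1 = 45 // 9 = 5
Final: R1 = 5

5


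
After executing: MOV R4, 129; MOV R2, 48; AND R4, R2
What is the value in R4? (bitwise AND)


Register state trace:
  MOV R4, 129  → R4 = 129 (0b10000001)
  MOV R2, 48  → R2 = 48 (0b00110000)
  AND R4, R2  → R4 = 129 AND 48 = 0 (0b00000000)
Final: R4 = 0

0


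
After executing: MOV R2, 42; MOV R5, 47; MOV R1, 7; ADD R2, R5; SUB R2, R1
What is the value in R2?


Register state trace:
  MOV R2, 42  → R2 = 42
  MOV R5, 47  → R5 = 47
  MOV R1, 7  → R1 = 7
  ADD R2, R5  → R2 = 42 + 47 = 89
  SUB R2, R1  → R2 = 89 - 7 = 82
Final: R2 = 82

82


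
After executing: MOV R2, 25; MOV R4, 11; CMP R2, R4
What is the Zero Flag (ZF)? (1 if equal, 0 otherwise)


Register state trace:
  MOV R2, 25  → R2 = 25
  MOV R4, 11  → R4 = 11
  CMP R2, R4  → computes 25 - 11 = 14
  Result is nonzero, so values are not equal
ZF = 0

0


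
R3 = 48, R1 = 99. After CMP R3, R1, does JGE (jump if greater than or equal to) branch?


Trace:
  R3 = 48, R1 = 99
  CMP R3, R1  → compares 48 vs 99
  JGE checks: is 48 greater than or equal to 99?
  48 < 99, so condition is false
Branch taken: No

No


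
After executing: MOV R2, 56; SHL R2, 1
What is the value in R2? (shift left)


Register state trace:
  MOV R2, 56  → R2 = 56
  SHL R2, 1  → R2 = 56 << 1 = 56 * 2^1 = 112
Final: R2 = 112

112


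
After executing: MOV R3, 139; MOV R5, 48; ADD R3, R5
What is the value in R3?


Register state trace:
  MOV R3, 139  → R3 = 139
  MOV R5, 48  → R5 = 48
  ADD R3, R5  → R3 = 139 + 48 = 187
Final: R3 = 187

187


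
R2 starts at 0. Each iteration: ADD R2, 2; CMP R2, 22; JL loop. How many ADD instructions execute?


Loop trace (R2 starts at 0, target 22, step 2):
  ADD #1: R2 = 0 + 2 = 2  → 2 < 22, loop
  ADD #2: R2 = 2 + 2 = 4  → 4 < 22, loop
  ADD #3: R2 = 4 + 2 = 6  → 6 < 22, loop
  ADD #4: R2 = 6 + 2 = 8  → 8 < 22, loop
  ADD #5: R2 = 8 + 2 = 10  → 10 < 22, loop
  ADD #6: R2 = 10 + 2 = 12  → 12 < 22, loop
  ADD #7: R2 = 12 + 2 = 14  → 14 < 22, loop
  ADD #8: R2 = 14 + 2 = 16  → 16 < 22, loop
  ADD #9: R2 = 16 + 2 = 18  → 18 < 22, loop
  ADD #10: R2 = 18 + 2 = 20  → 20 < 22, loop
  ADD #11: R2 = 20 + 2 = 22  → 22 >= 22, exit
Total ADD instructions: 11

11


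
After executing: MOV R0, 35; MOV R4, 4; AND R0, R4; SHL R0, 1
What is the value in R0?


Register state trace:
  MOV R0, 35  → R0 = 35 (0b00100011)
  MOV R4, 4  → R4 = 4 (0b00000100)
  AND R0, R4  → R0 = 35 AND 4 = 0 (0b00000000)
  SHL R0, 1  → R0 = 0 << 1 = 0
Final: R0 = 0

0


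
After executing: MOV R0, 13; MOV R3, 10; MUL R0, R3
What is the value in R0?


Register state trace:
  MOV R0, 13  → R0 = 13
  MOV R3, 10  → R3 = 10
  MUL R0, R3  → R0 = 13 * 10 = 130
Final: R0 = 130

130


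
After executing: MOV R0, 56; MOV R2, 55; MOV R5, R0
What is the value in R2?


Register state trace:
  MOV R0, 56  → R0 = 56
  MOV R2, 55  → R2 = 55
  MOV R5, R0  → R5 = 56
Final: R2 = 55

55


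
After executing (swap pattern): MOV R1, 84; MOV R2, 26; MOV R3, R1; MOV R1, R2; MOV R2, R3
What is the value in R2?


Register state trace (swap pattern):
  MOV R1, 84  → R1 = 84
  MOV R2, 26  → R2 = 26
  MOV R3, R1  → R3 = 84  (save R1)
  MOV R1, R2  → R1 = 26  (R1 gets R2's value)
  MOV R2, R3  → R2 = 84  (R2 gets saved value)
Final: R2 = 84

84


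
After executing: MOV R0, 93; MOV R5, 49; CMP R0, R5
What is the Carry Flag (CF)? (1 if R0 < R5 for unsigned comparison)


Register state trace:
  MOV R0, 93  → R0 = 93
  MOV R5, 49  → R5 = 49
  CMP R0, R5  → unsigned 93 - 49: no borrow
  93 >= 49, so CF = 0
CF = 0

0


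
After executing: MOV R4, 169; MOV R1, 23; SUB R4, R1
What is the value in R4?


Register state trace:
  MOV R4, 169  → R4 = 169
  MOV R1, 23  → R1 = 23
  SUB R4, R1  → R4 = 169 - 23 = 146
Final: R4 = 146

146


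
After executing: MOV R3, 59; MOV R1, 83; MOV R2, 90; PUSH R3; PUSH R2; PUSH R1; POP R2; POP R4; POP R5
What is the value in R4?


Stack trace (top is rightmost):
  MOV R3, 59  → R3 = 59
  MOV R1, 83  → R1 = 83
  MOV R2, 90  → R2 = 90
  PUSH R3  → stack: [59]
  PUSH R2  → stack: [59, 90]
  PUSH R1  → stack: [59, 90, 83]
  POP R2  → R2 = 83, stack: [59, 90]
  POP R4  → R4 = 90, stack: [59]
  POP R5  → R5 = 59, stack: []
Final: R4 = 90

90


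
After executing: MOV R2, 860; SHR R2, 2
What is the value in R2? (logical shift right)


Register state trace:
  MOV R2, 860  → R2 = 860
  SHR R2, 2  → R2 = 860 >> 2 = 860 // 2^2 = 215
Final: R2 = 215

215


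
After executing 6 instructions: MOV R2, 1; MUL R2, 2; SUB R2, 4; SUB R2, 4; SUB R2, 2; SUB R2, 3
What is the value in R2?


Register state trace:
  MOV R2, 1  → R2 = 1
  MUL R2, 2  → R2 = 1 * 2 = 2
  SUB R2, 4  → R2 = 2 - 4 = -2
  SUB R2, 4  → R2 = -2 - 4 = -6
  SUB R2, 2  → R2 = -6 - 2 = -8
  SUB R2, 3  → R2 = -8 - 3 = -11
Final: R2 = -11

-11


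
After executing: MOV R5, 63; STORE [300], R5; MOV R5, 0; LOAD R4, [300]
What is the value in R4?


Register and memory trace:
  MOV R5, 63  → R5 = 63
  STORE [300], R5  → mem[300] = 63
  MOV R5, 0  → R5 = 0
  LOAD R4, [300]  → R4 = mem[300] = 63
Final: R4 = 63

63


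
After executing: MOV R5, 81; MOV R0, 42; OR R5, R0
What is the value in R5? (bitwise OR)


Register state trace:
  MOV R5, 81  → R5 = 81 (0b01010001)
  MOV R0, 42  → R0 = 42 (0b00101010)
  OR R5, R0   → R5 = 81 OR 42 = 123 (0b01111011)
Final: R5 = 123

123


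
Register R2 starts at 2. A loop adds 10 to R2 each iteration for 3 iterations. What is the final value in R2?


Starting value: R2 = 2
  Iter 1: R2 = 2 + 10 = 12
  Iter 2: R2 = 12 + 10 = 22
  Iter 3: R2 = 22 + 10 = 32
Final: R2 = 32

32


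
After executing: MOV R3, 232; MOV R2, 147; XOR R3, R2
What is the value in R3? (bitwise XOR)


Register state trace:
  MOV R3, 232  → R3 = 232 (0b11101000)
  MOV R2, 147  → R2 = 147 (0b10010011)
  XOR R3, R2  → R3 = 232 XOR 147 = 123 (0b01111011)
Final: R3 = 123

123


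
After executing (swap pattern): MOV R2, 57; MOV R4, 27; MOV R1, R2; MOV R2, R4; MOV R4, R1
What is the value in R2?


Register state trace (swap pattern):
  MOV R2, 57  → R2 = 57
  MOV R4, 27  → R4 = 27
  MOV R1, R2  → R1 = 57  (save R2)
  MOV R2, R4  → R2 = 27  (R2 gets R4's value)
  MOV R4, R1  → R4 = 57  (R4 gets saved value)
Final: R2 = 27

27


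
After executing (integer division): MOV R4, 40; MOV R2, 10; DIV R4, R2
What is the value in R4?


Register state trace:
  MOV R4, 40  → R4 = 40
  MOV R2, 10  → R2 = 10
  DIV R4, R2  → R4 = 40 // 10 = 4
Final: R4 = 4

4


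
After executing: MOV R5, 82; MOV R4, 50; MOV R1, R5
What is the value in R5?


Register state trace:
  MOV R5, 82  → R5 = 82
  MOV R4, 50  → R4 = 50
  MOV R1, R5  → R1 = 82
Final: R5 = 82

82


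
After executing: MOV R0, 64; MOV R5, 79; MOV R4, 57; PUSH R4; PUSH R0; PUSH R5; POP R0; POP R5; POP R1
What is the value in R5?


Stack trace (top is rightmost):
  MOV R0, 64  → R0 = 64
  MOV R5, 79  → R5 = 79
  MOV R4, 57  → R4 = 57
  PUSH R4  → stack: [57]
  PUSH R0  → stack: [57, 64]
  PUSH R5  → stack: [57, 64, 79]
  POP R0  → R0 = 79, stack: [57, 64]
  POP R5  → R5 = 64, stack: [57]
  POP R1  → R1 = 57, stack: []
Final: R5 = 64

64


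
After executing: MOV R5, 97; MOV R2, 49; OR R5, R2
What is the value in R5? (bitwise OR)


Register state trace:
  MOV R5, 97  → R5 = 97 (0b01100001)
  MOV R2, 49  → R2 = 49 (0b00110001)
  OR R5, R2   → R5 = 97 OR 49 = 113 (0b01110001)
Final: R5 = 113

113


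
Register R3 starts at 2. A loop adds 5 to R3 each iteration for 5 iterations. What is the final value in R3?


Starting value: R3 = 2
  Iter 1: R3 = 2 + 5 = 7
  Iter 2: R3 = 7 + 5 = 12
  Iter 3: R3 = 12 + 5 = 17
  Iter 4: R3 = 17 + 5 = 22
  Iter 5: R3 = 22 + 5 = 27
Final: R3 = 27

27


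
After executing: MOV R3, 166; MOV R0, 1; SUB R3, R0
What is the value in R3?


Register state trace:
  MOV R3, 166  → R3 = 166
  MOV R0, 1  → R0 = 1
  SUB R3, R0  → R3 = 166 - 1 = 165
Final: R3 = 165

165


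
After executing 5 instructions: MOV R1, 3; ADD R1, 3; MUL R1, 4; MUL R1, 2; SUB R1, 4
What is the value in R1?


Register state trace:
  MOV R1, 3  → R1 = 3
  ADD R1, 3  → R1 = 3 + 3 = 6
  MUL R1, 4  → R1 = 6 * 4 = 24
  MUL R1, 2  → R1 = 24 * 2 = 48
  SUB R1, 4  → R1 = 48 - 4 = 44
Final: R1 = 44

44


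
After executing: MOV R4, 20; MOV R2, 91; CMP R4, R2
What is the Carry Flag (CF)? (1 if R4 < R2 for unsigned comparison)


Register state trace:
  MOV R4, 20  → R4 = 20
  MOV R2, 91  → R2 = 91
  CMP R4, R2  → unsigned 20 - 91: borrow occurs
  20 < 91, so CF = 1
CF = 1

1


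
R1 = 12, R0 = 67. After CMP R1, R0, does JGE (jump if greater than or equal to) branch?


Trace:
  R1 = 12, R0 = 67
  CMP R1, R0  → compares 12 vs 67
  JGE checks: is 12 greater than or equal to 67?
  12 < 67, so condition is false
Branch taken: No

No


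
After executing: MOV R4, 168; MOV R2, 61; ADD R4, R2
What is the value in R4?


Register state trace:
  MOV R4, 168  → R4 = 168
  MOV R2, 61  → R2 = 61
  ADD R4, R2  → R4 = 168 + 61 = 229
Final: R4 = 229

229


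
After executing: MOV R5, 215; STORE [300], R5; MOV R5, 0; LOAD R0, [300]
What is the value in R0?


Register and memory trace:
  MOV R5, 215  → R5 = 215
  STORE [300], R5  → mem[300] = 215
  MOV R5, 0  → R5 = 0
  LOAD R0, [300]  → R0 = mem[300] = 215
Final: R0 = 215

215


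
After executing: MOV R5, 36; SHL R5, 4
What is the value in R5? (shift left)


Register state trace:
  MOV R5, 36  → R5 = 36
  SHL R5, 4  → R5 = 36 << 4 = 36 * 2^4 = 576
Final: R5 = 576

576


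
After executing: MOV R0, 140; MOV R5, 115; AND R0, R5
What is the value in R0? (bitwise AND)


Register state trace:
  MOV R0, 140  → R0 = 140 (0b10001100)
  MOV R5, 115  → R5 = 115 (0b01110011)
  AND R0, R5  → R0 = 140 AND 115 = 0 (0b00000000)
Final: R0 = 0

0


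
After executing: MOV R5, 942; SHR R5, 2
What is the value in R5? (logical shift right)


Register state trace:
  MOV R5, 942  → R5 = 942
  SHR R5, 2  → R5 = 942 >> 2 = 942 // 2^2 = 235
Final: R5 = 235

235


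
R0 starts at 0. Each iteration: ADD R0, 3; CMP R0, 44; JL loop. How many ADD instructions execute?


Loop trace (R0 starts at 0, target 44, step 3):
  ADD #1: R0 = 0 + 3 = 3  → 3 < 44, loop
  ADD #2: R0 = 3 + 3 = 6  → 6 < 44, loop
  ADD #3: R0 = 6 + 3 = 9  → 9 < 44, loop
  ADD #4: R0 = 9 + 3 = 12  → 12 < 44, loop
  ADD #5: R0 = 12 + 3 = 15  → 15 < 44, loop
  ADD #6: R0 = 15 + 3 = 18  → 18 < 44, loop
  ADD #7: R0 = 18 + 3 = 21  → 21 < 44, loop
  ADD #8: R0 = 21 + 3 = 24  → 24 < 44, loop
  ADD #9: R0 = 24 + 3 = 27  → 27 < 44, loop
  ADD #10: R0 = 27 + 3 = 30  → 30 < 44, loop
  ADD #11: R0 = 30 + 3 = 33  → 33 < 44, loop
  ADD #12: R0 = 33 + 3 = 36  → 36 < 44, loop
  ADD #13: R0 = 36 + 3 = 39  → 39 < 44, loop
  ADD #14: R0 = 39 + 3 = 42  → 42 < 44, loop
  ADD #15: R0 = 42 + 3 = 45  → 45 >= 44, exit
Total ADD instructions: 15

15


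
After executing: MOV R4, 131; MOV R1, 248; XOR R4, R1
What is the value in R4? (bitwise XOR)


Register state trace:
  MOV R4, 131  → R4 = 131 (0b10000011)
  MOV R1, 248  → R1 = 248 (0b11111000)
  XOR R4, R1  → R4 = 131 XOR 248 = 123 (0b01111011)
Final: R4 = 123

123


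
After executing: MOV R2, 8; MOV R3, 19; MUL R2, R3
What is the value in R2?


Register state trace:
  MOV R2, 8  → R2 = 8
  MOV R3, 19  → R3 = 19
  MUL R2, R3  → R2 = 8 * 19 = 152
Final: R2 = 152

152


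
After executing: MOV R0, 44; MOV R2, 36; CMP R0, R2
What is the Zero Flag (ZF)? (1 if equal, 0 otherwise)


Register state trace:
  MOV R0, 44  → R0 = 44
  MOV R2, 36  → R2 = 36
  CMP R0, R2  → computes 44 - 36 = 8
  Result is nonzero, so values are not equal
ZF = 0

0


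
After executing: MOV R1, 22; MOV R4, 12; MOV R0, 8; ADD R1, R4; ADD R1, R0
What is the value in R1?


Register state trace:
  MOV R1, 22  → R1 = 22
  MOV R4, 12  → R4 = 12
  MOV R0, 8  → R0 = 8
  ADD R1, R4  → R1 = 22 + 12 = 34
  ADD R1, R0  → R1 = 34 + 8 = 42
Final: R1 = 42

42


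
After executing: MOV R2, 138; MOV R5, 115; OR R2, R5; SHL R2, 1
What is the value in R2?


Register state trace:
  MOV R2, 138  → R2 = 138 (0b10001010)
  MOV R5, 115  → R5 = 115 (0b01110011)
  OR R2, R5  → R2 = 138 OR 115 = 251 (0b11111011)
  SHL R2, 1  → R2 = 251 << 1 = 502
Final: R2 = 502

502


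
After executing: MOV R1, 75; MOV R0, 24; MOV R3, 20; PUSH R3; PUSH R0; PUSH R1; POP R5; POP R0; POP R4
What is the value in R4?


Stack trace (top is rightmost):
  MOV R1, 75  → R1 = 75
  MOV R0, 24  → R0 = 24
  MOV R3, 20  → R3 = 20
  PUSH R3  → stack: [20]
  PUSH R0  → stack: [20, 24]
  PUSH R1  → stack: [20, 24, 75]
  POP R5  → R5 = 75, stack: [20, 24]
  POP R0  → R0 = 24, stack: [20]
  POP R4  → R4 = 20, stack: []
Final: R4 = 20

20


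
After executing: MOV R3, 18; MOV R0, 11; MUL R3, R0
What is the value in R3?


Register state trace:
  MOV R3, 18  → R3 = 18
  MOV R0, 11  → R0 = 11
  MUL R3, R0  → R3 = 18 * 11 = 198
Final: R3 = 198

198


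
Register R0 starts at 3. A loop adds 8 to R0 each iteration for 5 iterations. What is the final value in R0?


Starting value: R0 = 3
  Iter 1: R0 = 3 + 8 = 11
  Iter 2: R0 = 11 + 8 = 19
  Iter 3: R0 = 19 + 8 = 27
  Iter 4: R0 = 27 + 8 = 35
  Iter 5: R0 = 35 + 8 = 43
Final: R0 = 43

43


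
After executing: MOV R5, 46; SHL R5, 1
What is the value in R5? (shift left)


Register state trace:
  MOV R5, 46  → R5 = 46
  SHL R5, 1  → R5 = 46 << 1 = 46 * 2^1 = 92
Final: R5 = 92

92


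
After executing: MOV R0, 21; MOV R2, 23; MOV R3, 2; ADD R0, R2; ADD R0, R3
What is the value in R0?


Register state trace:
  MOV R0, 21  → R0 = 21
  MOV R2, 23  → R2 = 23
  MOV R3, 2  → R3 = 2
  ADD R0, R2  → R0 = 21 + 23 = 44
  ADD R0, R3  → R0 = 44 + 2 = 46
Final: R0 = 46

46


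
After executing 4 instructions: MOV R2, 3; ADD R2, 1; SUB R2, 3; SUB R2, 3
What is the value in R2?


Register state trace:
  MOV R2, 3  → R2 = 3
  ADD R2, 1  → R2 = 3 + 1 = 4
  SUB R2, 3  → R2 = 4 - 3 = 1
  SUB R2, 3  → R2 = 1 - 3 = -2
Final: R2 = -2

-2


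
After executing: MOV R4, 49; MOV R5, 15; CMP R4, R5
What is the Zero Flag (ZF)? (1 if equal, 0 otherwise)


Register state trace:
  MOV R4, 49  → R4 = 49
  MOV R5, 15  → R5 = 15
  CMP R4, R5  → computes 49 - 15 = 34
  Result is nonzero, so values are not equal
ZF = 0

0


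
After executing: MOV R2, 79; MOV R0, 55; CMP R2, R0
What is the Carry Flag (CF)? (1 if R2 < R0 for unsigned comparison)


Register state trace:
  MOV R2, 79  → R2 = 79
  MOV R0, 55  → R0 = 55
  CMP R2, R0  → unsigned 79 - 55: no borrow
  79 >= 55, so CF = 0
CF = 0

0


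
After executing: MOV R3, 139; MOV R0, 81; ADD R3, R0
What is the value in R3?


Register state trace:
  MOV R3, 139  → R3 = 139
  MOV R0, 81  → R0 = 81
  ADD R3, R0  → R3 = 139 + 81 = 220
Final: R3 = 220

220


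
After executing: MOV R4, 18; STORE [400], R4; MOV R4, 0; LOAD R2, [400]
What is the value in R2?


Register and memory trace:
  MOV R4, 18  → R4 = 18
  STORE [400], R4  → mem[400] = 18
  MOV R4, 0  → R4 = 0
  LOAD R2, [400]  → R2 = mem[400] = 18
Final: R2 = 18

18


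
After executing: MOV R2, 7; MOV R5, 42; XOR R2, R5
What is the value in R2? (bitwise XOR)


Register state trace:
  MOV R2, 7  → R2 = 7 (0b00000111)
  MOV R5, 42  → R5 = 42 (0b00101010)
  XOR R2, R5  → R2 = 7 XOR 42 = 45 (0b00101101)
Final: R2 = 45

45


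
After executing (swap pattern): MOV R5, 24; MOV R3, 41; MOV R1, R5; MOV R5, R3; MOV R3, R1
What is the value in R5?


Register state trace (swap pattern):
  MOV R5, 24  → R5 = 24
  MOV R3, 41  → R3 = 41
  MOV R1, R5  → R1 = 24  (save R5)
  MOV R5, R3  → R5 = 41  (R5 gets R3's value)
  MOV R3, R1  → R3 = 24  (R3 gets saved value)
Final: R5 = 41

41


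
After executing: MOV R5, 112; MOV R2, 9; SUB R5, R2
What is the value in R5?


Register state trace:
  MOV R5, 112  → R5 = 112
  MOV R2, 9  → R2 = 9
  SUB R5, R2  → R5 = 112 - 9 = 103
Final: R5 = 103

103


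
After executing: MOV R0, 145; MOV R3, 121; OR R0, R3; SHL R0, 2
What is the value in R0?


Register state trace:
  MOV R0, 145  → R0 = 145 (0b10010001)
  MOV R3, 121  → R3 = 121 (0b01111001)
  OR R0, R3  → R0 = 145 OR 121 = 249 (0b11111001)
  SHL R0, 2  → R0 = 249 << 2 = 996
Final: R0 = 996

996


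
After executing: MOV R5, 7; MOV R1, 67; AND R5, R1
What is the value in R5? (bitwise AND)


Register state trace:
  MOV R5, 7  → R5 = 7 (0b00000111)
  MOV R1, 67  → R1 = 67 (0b01000011)
  AND R5, R1  → R5 = 7 AND 67 = 3 (0b00000011)
Final: R5 = 3

3


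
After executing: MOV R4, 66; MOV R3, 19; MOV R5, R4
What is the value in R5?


Register state trace:
  MOV R4, 66  → R4 = 66
  MOV R3, 19  → R3 = 19
  MOV R5, R4  → R5 = 66
Final: R5 = 66

66


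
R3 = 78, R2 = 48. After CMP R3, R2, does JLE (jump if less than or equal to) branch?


Trace:
  R3 = 78, R2 = 48
  CMP R3, R2  → compares 78 vs 48
  JLE checks: is 78 less than or equal to 48?
  78 > 48, so condition is false
Branch taken: No

No


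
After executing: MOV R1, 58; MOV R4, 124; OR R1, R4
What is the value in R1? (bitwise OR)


Register state trace:
  MOV R1, 58  → R1 = 58 (0b00111010)
  MOV R4, 124  → R4 = 124 (0b01111100)
  OR R1, R4   → R1 = 58 OR 124 = 126 (0b01111110)
Final: R1 = 126

126


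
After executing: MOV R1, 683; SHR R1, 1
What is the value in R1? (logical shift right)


Register state trace:
  MOV R1, 683  → R1 = 683
  SHR R1, 1  → R1 = 683 >> 1 = 683 // 2^1 = 341
Final: R1 = 341

341


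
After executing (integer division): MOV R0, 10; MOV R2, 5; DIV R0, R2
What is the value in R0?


Register state trace:
  MOV R0, 10  → R0 = 10
  MOV R2, 5  → R2 = 5
  DIV R0, R2  → R0 = 10 // 5 = 2
Final: R0 = 2

2


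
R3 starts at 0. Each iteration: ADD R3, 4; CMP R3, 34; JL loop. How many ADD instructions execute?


Loop trace (R3 starts at 0, target 34, step 4):
  ADD #1: R3 = 0 + 4 = 4  → 4 < 34, loop
  ADD #2: R3 = 4 + 4 = 8  → 8 < 34, loop
  ADD #3: R3 = 8 + 4 = 12  → 12 < 34, loop
  ADD #4: R3 = 12 + 4 = 16  → 16 < 34, loop
  ADD #5: R3 = 16 + 4 = 20  → 20 < 34, loop
  ADD #6: R3 = 20 + 4 = 24  → 24 < 34, loop
  ADD #7: R3 = 24 + 4 = 28  → 28 < 34, loop
  ADD #8: R3 = 28 + 4 = 32  → 32 < 34, loop
  ADD #9: R3 = 32 + 4 = 36  → 36 >= 34, exit
Total ADD instructions: 9

9


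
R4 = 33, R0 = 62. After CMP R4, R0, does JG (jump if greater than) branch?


Trace:
  R4 = 33, R0 = 62
  CMP R4, R0  → compares 33 vs 62
  JG checks: is 33 greater than 62?
  33 < 62, so condition is false
Branch taken: No

No


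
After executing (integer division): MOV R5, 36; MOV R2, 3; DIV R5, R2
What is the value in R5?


Register state trace:
  MOV R5, 36  → R5 = 36
  MOV R2, 3  → R2 = 3
  DIV R5, R2  → R5 = 36 // 3 = 12
Final: R5 = 12

12


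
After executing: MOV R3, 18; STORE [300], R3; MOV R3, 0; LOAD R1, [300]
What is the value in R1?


Register and memory trace:
  MOV R3, 18  → R3 = 18
  STORE [300], R3  → mem[300] = 18
  MOV R3, 0  → R3 = 0
  LOAD R1, [300]  → R1 = mem[300] = 18
Final: R1 = 18

18


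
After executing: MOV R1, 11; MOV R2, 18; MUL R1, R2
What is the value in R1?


Register state trace:
  MOV R1, 11  → R1 = 11
  MOV R2, 18  → R2 = 18
  MUL R1, R2  → R1 = 11 * 18 = 198
Final: R1 = 198

198


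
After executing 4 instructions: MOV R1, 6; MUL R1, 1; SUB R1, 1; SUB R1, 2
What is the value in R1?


Register state trace:
  MOV R1, 6  → R1 = 6
  MUL R1, 1  → R1 = 6 * 1 = 6
  SUB R1, 1  → R1 = 6 - 1 = 5
  SUB R1, 2  → R1 = 5 - 2 = 3
Final: R1 = 3

3


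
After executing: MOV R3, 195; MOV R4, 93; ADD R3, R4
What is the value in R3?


Register state trace:
  MOV R3, 195  → R3 = 195
  MOV R4, 93  → R4 = 93
  ADD R3, R4  → R3 = 195 + 93 = 288
Final: R3 = 288

288


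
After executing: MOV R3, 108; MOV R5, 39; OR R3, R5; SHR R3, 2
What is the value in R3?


Register state trace:
  MOV R3, 108  → R3 = 108 (0b01101100)
  MOV R5, 39  → R5 = 39 (0b00100111)
  OR R3, R5  → R3 = 108 OR 39 = 111 (0b01101111)
  SHR R3, 2  → R3 = 111 >> 2 = 27
Final: R3 = 27

27


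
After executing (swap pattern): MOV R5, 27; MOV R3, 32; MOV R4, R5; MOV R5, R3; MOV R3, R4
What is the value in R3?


Register state trace (swap pattern):
  MOV R5, 27  → R5 = 27
  MOV R3, 32  → R3 = 32
  MOV R4, R5  → R4 = 27  (save R5)
  MOV R5, R3  → R5 = 32  (R5 gets R3's value)
  MOV R3, R4  → R3 = 27  (R3 gets saved value)
Final: R3 = 27

27


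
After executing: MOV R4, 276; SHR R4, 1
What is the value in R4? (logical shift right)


Register state trace:
  MOV R4, 276  → R4 = 276
  SHR R4, 1  → R4 = 276 >> 1 = 276 // 2^1 = 138
Final: R4 = 138

138


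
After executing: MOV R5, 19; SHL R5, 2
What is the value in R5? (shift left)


Register state trace:
  MOV R5, 19  → R5 = 19
  SHL R5, 2  → R5 = 19 << 2 = 19 * 2^2 = 76
Final: R5 = 76

76


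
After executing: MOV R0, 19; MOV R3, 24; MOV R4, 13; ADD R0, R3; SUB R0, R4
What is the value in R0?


Register state trace:
  MOV R0, 19  → R0 = 19
  MOV R3, 24  → R3 = 24
  MOV R4, 13  → R4 = 13
  ADD R0, R3  → R0 = 19 + 24 = 43
  SUB R0, R4  → R0 = 43 - 13 = 30
Final: R0 = 30

30


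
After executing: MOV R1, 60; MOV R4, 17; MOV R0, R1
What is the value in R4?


Register state trace:
  MOV R1, 60  → R1 = 60
  MOV R4, 17  → R4 = 17
  MOV R0, R1  → R0 = 60
Final: R4 = 17

17


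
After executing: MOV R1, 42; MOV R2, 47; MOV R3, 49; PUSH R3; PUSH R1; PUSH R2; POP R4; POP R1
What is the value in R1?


Stack trace (top is rightmost):
  MOV R1, 42  → R1 = 42
  MOV R2, 47  → R2 = 47
  MOV R3, 49  → R3 = 49
  PUSH R3  → stack: [49]
  PUSH R1  → stack: [49, 42]
  PUSH R2  → stack: [49, 42, 47]
  POP R4  → R4 = 47, stack: [49, 42]
  POP R1  → R1 = 42, stack: [49]
Final: R1 = 42

42


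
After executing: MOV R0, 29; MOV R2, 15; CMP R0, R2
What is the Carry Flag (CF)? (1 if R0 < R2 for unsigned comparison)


Register state trace:
  MOV R0, 29  → R0 = 29
  MOV R2, 15  → R2 = 15
  CMP R0, R2  → unsigned 29 - 15: no borrow
  29 >= 15, so CF = 0
CF = 0

0


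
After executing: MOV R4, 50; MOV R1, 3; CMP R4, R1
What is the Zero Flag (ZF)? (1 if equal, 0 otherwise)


Register state trace:
  MOV R4, 50  → R4 = 50
  MOV R1, 3  → R1 = 3
  CMP R4, R1  → computes 50 - 3 = 47
  Result is nonzero, so values are not equal
ZF = 0

0


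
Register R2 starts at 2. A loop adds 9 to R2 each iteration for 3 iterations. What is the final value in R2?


Starting value: R2 = 2
  Iter 1: R2 = 2 + 9 = 11
  Iter 2: R2 = 11 + 9 = 20
  Iter 3: R2 = 20 + 9 = 29
Final: R2 = 29

29


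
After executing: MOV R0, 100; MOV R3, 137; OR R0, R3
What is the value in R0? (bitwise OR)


Register state trace:
  MOV R0, 100  → R0 = 100 (0b01100100)
  MOV R3, 137  → R3 = 137 (0b10001001)
  OR R0, R3   → R0 = 100 OR 137 = 237 (0b11101101)
Final: R0 = 237

237


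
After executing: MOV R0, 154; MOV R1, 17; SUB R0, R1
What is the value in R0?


Register state trace:
  MOV R0, 154  → R0 = 154
  MOV R1, 17  → R1 = 17
  SUB R0, R1  → R0 = 154 - 17 = 137
Final: R0 = 137

137


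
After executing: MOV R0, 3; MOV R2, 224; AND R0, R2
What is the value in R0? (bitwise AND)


Register state trace:
  MOV R0, 3  → R0 = 3 (0b00000011)
  MOV R2, 224  → R2 = 224 (0b11100000)
  AND R0, R2  → R0 = 3 AND 224 = 0 (0b00000000)
Final: R0 = 0

0


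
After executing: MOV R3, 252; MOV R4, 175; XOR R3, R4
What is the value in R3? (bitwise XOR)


Register state trace:
  MOV R3, 252  → R3 = 252 (0b11111100)
  MOV R4, 175  → R4 = 175 (0b10101111)
  XOR R3, R4  → R3 = 252 XOR 175 = 83 (0b01010011)
Final: R3 = 83

83


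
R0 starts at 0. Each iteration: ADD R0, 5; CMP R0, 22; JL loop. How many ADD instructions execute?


Loop trace (R0 starts at 0, target 22, step 5):
  ADD #1: R0 = 0 + 5 = 5  → 5 < 22, loop
  ADD #2: R0 = 5 + 5 = 10  → 10 < 22, loop
  ADD #3: R0 = 10 + 5 = 15  → 15 < 22, loop
  ADD #4: R0 = 15 + 5 = 20  → 20 < 22, loop
  ADD #5: R0 = 20 + 5 = 25  → 25 >= 22, exit
Total ADD instructions: 5

5


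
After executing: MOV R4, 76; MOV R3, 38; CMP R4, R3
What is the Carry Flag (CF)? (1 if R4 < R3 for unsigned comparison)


Register state trace:
  MOV R4, 76  → R4 = 76
  MOV R3, 38  → R3 = 38
  CMP R4, R3  → unsigned 76 - 38: no borrow
  76 >= 38, so CF = 0
CF = 0

0


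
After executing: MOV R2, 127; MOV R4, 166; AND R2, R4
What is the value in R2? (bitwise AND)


Register state trace:
  MOV R2, 127  → R2 = 127 (0b01111111)
  MOV R4, 166  → R4 = 166 (0b10100110)
  AND R2, R4  → R2 = 127 AND 166 = 38 (0b00100110)
Final: R2 = 38

38


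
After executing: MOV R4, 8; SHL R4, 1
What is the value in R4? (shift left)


Register state trace:
  MOV R4, 8  → R4 = 8
  SHL R4, 1  → R4 = 8 << 1 = 8 * 2^1 = 16
Final: R4 = 16

16


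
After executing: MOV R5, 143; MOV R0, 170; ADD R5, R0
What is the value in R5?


Register state trace:
  MOV R5, 143  → R5 = 143
  MOV R0, 170  → R0 = 170
  ADD R5, R0  → R5 = 143 + 170 = 313
Final: R5 = 313

313


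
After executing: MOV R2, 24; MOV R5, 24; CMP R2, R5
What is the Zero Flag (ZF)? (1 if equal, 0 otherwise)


Register state trace:
  MOV R2, 24  → R2 = 24
  MOV R5, 24  → R5 = 24
  CMP R2, R5  → computes 24 - 24 = 0
  Result is zero, so values are equal
ZF = 1

1


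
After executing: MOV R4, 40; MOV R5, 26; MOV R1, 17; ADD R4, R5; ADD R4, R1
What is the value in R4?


Register state trace:
  MOV R4, 40  → R4 = 40
  MOV R5, 26  → R5 = 26
  MOV R1, 17  → R1 = 17
  ADD R4, R5  → R4 = 40 + 26 = 66
  ADD R4, R1  → R4 = 66 + 17 = 83
Final: R4 = 83

83


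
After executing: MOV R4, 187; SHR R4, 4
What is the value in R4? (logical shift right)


Register state trace:
  MOV R4, 187  → R4 = 187
  SHR R4, 4  → R4 = 187 >> 4 = 187 // 2^4 = 11
Final: R4 = 11

11


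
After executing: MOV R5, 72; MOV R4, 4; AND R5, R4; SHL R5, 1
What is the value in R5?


Register state trace:
  MOV R5, 72  → R5 = 72 (0b01001000)
  MOV R4, 4  → R4 = 4 (0b00000100)
  AND R5, R4  → R5 = 72 AND 4 = 0 (0b00000000)
  SHL R5, 1  → R5 = 0 << 1 = 0
Final: R5 = 0

0


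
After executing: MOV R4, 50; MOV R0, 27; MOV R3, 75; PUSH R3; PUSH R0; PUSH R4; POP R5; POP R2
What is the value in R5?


Stack trace (top is rightmost):
  MOV R4, 50  → R4 = 50
  MOV R0, 27  → R0 = 27
  MOV R3, 75  → R3 = 75
  PUSH R3  → stack: [75]
  PUSH R0  → stack: [75, 27]
  PUSH R4  → stack: [75, 27, 50]
  POP R5  → R5 = 50, stack: [75, 27]
  POP R2  → R2 = 27, stack: [75]
Final: R5 = 50

50


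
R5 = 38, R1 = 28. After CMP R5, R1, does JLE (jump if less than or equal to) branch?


Trace:
  R5 = 38, R1 = 28
  CMP R5, R1  → compares 38 vs 28
  JLE checks: is 38 less than or equal to 28?
  38 > 28, so condition is false
Branch taken: No

No


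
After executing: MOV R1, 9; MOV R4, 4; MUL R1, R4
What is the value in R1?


Register state trace:
  MOV R1, 9  → R1 = 9
  MOV R4, 4  → R4 = 4
  MUL R1, R4  → R1 = 9 * 4 = 36
Final: R1 = 36

36


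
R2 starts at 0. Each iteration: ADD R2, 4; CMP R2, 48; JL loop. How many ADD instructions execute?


Loop trace (R2 starts at 0, target 48, step 4):
  ADD #1: R2 = 0 + 4 = 4  → 4 < 48, loop
  ADD #2: R2 = 4 + 4 = 8  → 8 < 48, loop
  ADD #3: R2 = 8 + 4 = 12  → 12 < 48, loop
  ADD #4: R2 = 12 + 4 = 16  → 16 < 48, loop
  ADD #5: R2 = 16 + 4 = 20  → 20 < 48, loop
  ADD #6: R2 = 20 + 4 = 24  → 24 < 48, loop
  ADD #7: R2 = 24 + 4 = 28  → 28 < 48, loop
  ADD #8: R2 = 28 + 4 = 32  → 32 < 48, loop
  ADD #9: R2 = 32 + 4 = 36  → 36 < 48, loop
  ADD #10: R2 = 36 + 4 = 40  → 40 < 48, loop
  ADD #11: R2 = 40 + 4 = 44  → 44 < 48, loop
  ADD #12: R2 = 44 + 4 = 48  → 48 >= 48, exit
Total ADD instructions: 12

12


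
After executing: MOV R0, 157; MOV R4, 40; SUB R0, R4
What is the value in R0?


Register state trace:
  MOV R0, 157  → R0 = 157
  MOV R4, 40  → R4 = 40
  SUB R0, R4  → R0 = 157 - 40 = 117
Final: R0 = 117

117
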